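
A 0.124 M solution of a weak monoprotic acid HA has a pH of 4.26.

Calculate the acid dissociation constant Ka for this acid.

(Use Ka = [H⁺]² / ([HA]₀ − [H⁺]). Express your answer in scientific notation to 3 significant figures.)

[H⁺] = 10^(−pH) = 10^(−4.26) = 5.495e-05 M. For HA ⇌ H⁺ + A⁻, Ka = [H⁺][A⁻]/[HA] = [H⁺]² / ([HA]₀ − [H⁺]) = (5.495e-05)² / (0.124 − 5.495e-05) = 2.44e-08.

K_a = 2.44e-08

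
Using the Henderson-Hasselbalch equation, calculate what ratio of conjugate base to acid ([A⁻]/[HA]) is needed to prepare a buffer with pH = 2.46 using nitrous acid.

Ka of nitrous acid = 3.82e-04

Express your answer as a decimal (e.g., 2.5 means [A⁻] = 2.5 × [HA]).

pKa = -log(3.82e-04) = 3.4179. pH = pKa + log([A⁻]/[HA]), so log([A⁻]/[HA]) = pH − pKa = 2.46 − 3.4179 = -0.9579. [A⁻]/[HA] = 10^(-0.9579) = 0.110

[A⁻]/[HA] = 0.110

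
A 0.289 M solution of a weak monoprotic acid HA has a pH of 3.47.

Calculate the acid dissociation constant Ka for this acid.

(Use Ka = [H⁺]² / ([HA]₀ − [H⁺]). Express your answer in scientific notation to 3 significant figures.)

[H⁺] = 10^(−pH) = 10^(−3.47) = 3.388e-04 M. For HA ⇌ H⁺ + A⁻, Ka = [H⁺][A⁻]/[HA] = [H⁺]² / ([HA]₀ − [H⁺]) = (3.388e-04)² / (0.289 − 3.388e-04) = 3.98e-07.

K_a = 3.98e-07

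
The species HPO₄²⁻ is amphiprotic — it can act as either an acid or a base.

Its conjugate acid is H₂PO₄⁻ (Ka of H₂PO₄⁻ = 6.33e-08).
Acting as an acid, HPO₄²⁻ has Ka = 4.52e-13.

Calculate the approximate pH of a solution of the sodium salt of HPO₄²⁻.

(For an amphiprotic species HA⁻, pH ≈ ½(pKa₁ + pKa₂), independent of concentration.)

pKa₁ = -log(6.33e-08) = 7.20; pKa₂ = -log(4.52e-13) = 12.34. For an amphiprotic species, pH ≈ ½(pKa₁ + pKa₂) = ½(7.20 + 12.34) = 9.77.

pH = 9.77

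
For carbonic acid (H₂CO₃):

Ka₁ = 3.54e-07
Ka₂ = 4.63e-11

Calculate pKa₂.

pKa₂ = -log(Ka₂) = -log(4.63e-11) = 10.33.

pK_{a2} = 10.33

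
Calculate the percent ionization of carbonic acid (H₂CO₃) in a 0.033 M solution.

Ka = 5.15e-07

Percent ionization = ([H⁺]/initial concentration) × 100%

Using Ka equilibrium: x² + Ka×x - Ka×C = 0. Solving: [H⁺] = 1.3011e-04. Percent = (1.3011e-04/0.033) × 100

Percent ionization = 0.394%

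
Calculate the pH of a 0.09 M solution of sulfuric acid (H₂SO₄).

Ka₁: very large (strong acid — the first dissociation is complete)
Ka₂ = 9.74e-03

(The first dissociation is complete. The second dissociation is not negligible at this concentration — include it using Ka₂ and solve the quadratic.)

First dissociation is complete: [H⁺]₀ = [HSO₄⁻]₀ = C = 0.09 M. Second dissociation HSO₄⁻ ⇌ H⁺ + SO₄²⁻: let x = [SO₄²⁻]. Ka₂ = (C + x)·x / (C − x) = 9.74e-03 → x² + (C + Ka₂)·x − Ka₂·C = 0 → x² + 0.09974·x − 8.766e-04 = 0. x = (−0.09974 + √(0.09974² + 4 × 8.766e-04)) / 2 = 8.1267e-03 M. [H⁺] = C + x = 0.09 + 8.1267e-03 = 9.8127e-02 M. pH = -log(9.8127e-02) = 1.01.

pH = 1.01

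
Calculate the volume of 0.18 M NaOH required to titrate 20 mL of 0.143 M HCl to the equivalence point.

At equivalence: moles acid = moles base. moles HCl = 0.143 × 20/1000 = 0.00286 mol. V_base = moles / 0.18 × 1000 = 15.9 mL.

V_{base} = 15.9 mL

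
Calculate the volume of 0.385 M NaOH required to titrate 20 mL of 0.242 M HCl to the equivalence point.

At equivalence: moles acid = moles base. moles HCl = 0.242 × 20/1000 = 0.00484 mol. V_base = moles / 0.385 × 1000 = 12.6 mL.

V_{base} = 12.6 mL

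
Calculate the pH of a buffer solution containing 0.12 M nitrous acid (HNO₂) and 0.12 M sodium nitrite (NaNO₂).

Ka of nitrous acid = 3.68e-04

pKa = -log(3.68e-04) = 3.43. pH = pKa + log([A⁻]/[HA]) = 3.43 + log(0.12/0.12)

pH = 3.43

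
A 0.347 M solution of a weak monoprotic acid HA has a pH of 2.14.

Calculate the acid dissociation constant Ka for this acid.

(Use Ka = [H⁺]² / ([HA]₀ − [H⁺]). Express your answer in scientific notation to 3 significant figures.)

[H⁺] = 10^(−pH) = 10^(−2.14) = 7.244e-03 M. For HA ⇌ H⁺ + A⁻, Ka = [H⁺][A⁻]/[HA] = [H⁺]² / ([HA]₀ − [H⁺]) = (7.244e-03)² / (0.347 − 7.244e-03) = 1.54e-04.

K_a = 1.54e-04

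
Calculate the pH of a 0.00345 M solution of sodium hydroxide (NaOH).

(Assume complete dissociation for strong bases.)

[OH⁻] = 0.00345 M for strong base. pOH = -log[OH⁻] = 2.46, pH = 14 - pOH

pH = 11.54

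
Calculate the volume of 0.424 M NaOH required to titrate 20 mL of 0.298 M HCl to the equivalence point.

At equivalence: moles acid = moles base. moles HCl = 0.298 × 20/1000 = 0.00596 mol. V_base = moles / 0.424 × 1000 = 14.1 mL.

V_{base} = 14.1 mL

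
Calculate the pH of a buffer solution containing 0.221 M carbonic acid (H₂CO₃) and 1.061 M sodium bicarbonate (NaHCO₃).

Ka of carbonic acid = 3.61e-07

pKa = -log(3.61e-07) = 6.44. pH = pKa + log([A⁻]/[HA]) = 6.44 + log(1.061/0.221)

pH = 7.12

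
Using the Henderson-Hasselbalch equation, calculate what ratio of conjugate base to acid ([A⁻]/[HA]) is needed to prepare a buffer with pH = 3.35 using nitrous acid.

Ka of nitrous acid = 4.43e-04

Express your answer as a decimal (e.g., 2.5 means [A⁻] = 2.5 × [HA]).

pKa = -log(4.43e-04) = 3.3536. pH = pKa + log([A⁻]/[HA]), so log([A⁻]/[HA]) = pH − pKa = 3.35 − 3.3536 = -0.0036. [A⁻]/[HA] = 10^(-0.0036) = 0.992

[A⁻]/[HA] = 0.992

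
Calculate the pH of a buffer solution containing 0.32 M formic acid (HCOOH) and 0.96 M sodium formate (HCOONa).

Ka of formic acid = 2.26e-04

pKa = -log(2.26e-04) = 3.65. pH = pKa + log([A⁻]/[HA]) = 3.65 + log(0.96/0.32)

pH = 4.12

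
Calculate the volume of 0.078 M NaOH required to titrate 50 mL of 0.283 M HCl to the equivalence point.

At equivalence: moles acid = moles base. moles HCl = 0.283 × 50/1000 = 0.01415 mol. V_base = moles / 0.078 × 1000 = 181.4 mL.

V_{base} = 181.4 mL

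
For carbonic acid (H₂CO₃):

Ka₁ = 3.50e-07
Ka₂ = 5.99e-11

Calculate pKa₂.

pKa₂ = -log(Ka₂) = -log(5.99e-11) = 10.22.

pK_{a2} = 10.22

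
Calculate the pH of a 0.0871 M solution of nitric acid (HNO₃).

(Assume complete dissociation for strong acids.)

[H⁺] = 0.0871 M for strong acid. pH = -log[H⁺] = -log(0.0871)

pH = 1.06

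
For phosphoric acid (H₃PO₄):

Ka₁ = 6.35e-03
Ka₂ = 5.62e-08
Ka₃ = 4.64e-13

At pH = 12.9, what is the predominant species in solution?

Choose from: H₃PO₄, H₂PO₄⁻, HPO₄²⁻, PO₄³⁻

pKa₁ = 2.20, pKa₂ = 7.25, pKa₃ = 12.33. For a polyprotic acid the predominant species crosses at each pKa: below pKa_n the protonated form dominates, above it the deprotonated form does. At pH = 12.9, the predominant species is PO₄³⁻.

PO₄³⁻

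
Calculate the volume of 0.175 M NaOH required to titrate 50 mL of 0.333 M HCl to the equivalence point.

At equivalence: moles acid = moles base. moles HCl = 0.333 × 50/1000 = 0.01665 mol. V_base = moles / 0.175 × 1000 = 95.1 mL.

V_{base} = 95.1 mL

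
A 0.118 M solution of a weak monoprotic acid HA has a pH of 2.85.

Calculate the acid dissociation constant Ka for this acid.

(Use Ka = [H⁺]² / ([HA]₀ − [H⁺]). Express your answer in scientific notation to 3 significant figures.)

[H⁺] = 10^(−pH) = 10^(−2.85) = 1.413e-03 M. For HA ⇌ H⁺ + A⁻, Ka = [H⁺][A⁻]/[HA] = [H⁺]² / ([HA]₀ − [H⁺]) = (1.413e-03)² / (0.118 − 1.413e-03) = 1.71e-05.

K_a = 1.71e-05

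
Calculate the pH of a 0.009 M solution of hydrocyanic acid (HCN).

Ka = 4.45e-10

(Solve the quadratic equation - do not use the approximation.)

x² + Ka×x - Ka×C = 0. Using quadratic formula: [H⁺] = 2.0010e-06

pH = 5.70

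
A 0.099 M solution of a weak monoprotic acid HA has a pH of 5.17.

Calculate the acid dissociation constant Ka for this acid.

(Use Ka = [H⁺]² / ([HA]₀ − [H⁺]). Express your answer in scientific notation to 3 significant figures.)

[H⁺] = 10^(−pH) = 10^(−5.17) = 6.761e-06 M. For HA ⇌ H⁺ + A⁻, Ka = [H⁺][A⁻]/[HA] = [H⁺]² / ([HA]₀ − [H⁺]) = (6.761e-06)² / (0.099 − 6.761e-06) = 4.62e-10.

K_a = 4.62e-10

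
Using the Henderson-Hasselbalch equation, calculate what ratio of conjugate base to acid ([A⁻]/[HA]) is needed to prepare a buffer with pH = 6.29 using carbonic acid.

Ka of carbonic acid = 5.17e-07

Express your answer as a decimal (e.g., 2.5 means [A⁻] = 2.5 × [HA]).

pKa = -log(5.17e-07) = 6.2865. pH = pKa + log([A⁻]/[HA]), so log([A⁻]/[HA]) = pH − pKa = 6.29 − 6.2865 = 0.0035. [A⁻]/[HA] = 10^(0.0035) = 1.01

[A⁻]/[HA] = 1.01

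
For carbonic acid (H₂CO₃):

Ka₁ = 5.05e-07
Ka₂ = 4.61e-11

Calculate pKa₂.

pKa₂ = -log(Ka₂) = -log(4.61e-11) = 10.34.

pK_{a2} = 10.34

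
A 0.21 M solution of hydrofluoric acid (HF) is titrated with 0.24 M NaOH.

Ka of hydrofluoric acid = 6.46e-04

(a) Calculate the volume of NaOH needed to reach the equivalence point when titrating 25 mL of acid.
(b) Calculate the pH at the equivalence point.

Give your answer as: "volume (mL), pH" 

moles acid = 0.21 × 25/1000 = 0.00525 mol; V_base = moles/0.24 × 1000 = 21.9 mL. At equivalence only the conjugate base is present: [A⁻] = 0.00525/0.047 = 1.1200e-01 M. Kb = Kw/Ka = 1.55e-11; [OH⁻] = √(Kb × [A⁻]) = 1.3167e-06; pOH = 5.88; pH = 14 - pOH = 8.12.

V = 21.9 mL, pH = 8.12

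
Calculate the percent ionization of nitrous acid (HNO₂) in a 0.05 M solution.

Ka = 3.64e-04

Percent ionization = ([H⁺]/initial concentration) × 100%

Using Ka equilibrium: x² + Ka×x - Ka×C = 0. Solving: [H⁺] = 4.0880e-03. Percent = (4.0880e-03/0.05) × 100

Percent ionization = 8.18%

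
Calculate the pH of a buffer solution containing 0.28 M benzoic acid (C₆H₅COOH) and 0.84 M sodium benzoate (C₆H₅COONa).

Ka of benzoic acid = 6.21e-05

pKa = -log(6.21e-05) = 4.21. pH = pKa + log([A⁻]/[HA]) = 4.21 + log(0.84/0.28)

pH = 4.68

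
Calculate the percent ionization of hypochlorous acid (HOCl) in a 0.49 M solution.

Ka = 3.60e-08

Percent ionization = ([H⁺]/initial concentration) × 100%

Using Ka equilibrium: x² + Ka×x - Ka×C = 0. Solving: [H⁺] = 1.3280e-04. Percent = (1.3280e-04/0.49) × 100

Percent ionization = 0.0271%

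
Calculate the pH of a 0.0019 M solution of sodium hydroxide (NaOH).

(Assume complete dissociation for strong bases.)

[OH⁻] = 0.0019 M for strong base. pOH = -log[OH⁻] = 2.72, pH = 14 - pOH

pH = 11.28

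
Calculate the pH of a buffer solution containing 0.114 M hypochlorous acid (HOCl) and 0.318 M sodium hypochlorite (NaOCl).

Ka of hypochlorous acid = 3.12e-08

pKa = -log(3.12e-08) = 7.51. pH = pKa + log([A⁻]/[HA]) = 7.51 + log(0.318/0.114)

pH = 7.95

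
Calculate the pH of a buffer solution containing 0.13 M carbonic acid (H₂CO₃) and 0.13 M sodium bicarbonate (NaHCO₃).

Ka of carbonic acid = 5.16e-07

pKa = -log(5.16e-07) = 6.29. pH = pKa + log([A⁻]/[HA]) = 6.29 + log(0.13/0.13)

pH = 6.29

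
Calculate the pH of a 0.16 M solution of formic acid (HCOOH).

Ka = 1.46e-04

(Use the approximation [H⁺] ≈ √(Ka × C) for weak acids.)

[H⁺] = √(Ka × C) = √(1.46e-04 × 0.16) = 4.8332e-03. pH = -log(4.8332e-03)

pH = 2.32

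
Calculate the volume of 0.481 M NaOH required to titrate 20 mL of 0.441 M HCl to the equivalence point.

At equivalence: moles acid = moles base. moles HCl = 0.441 × 20/1000 = 0.00882 mol. V_base = moles / 0.481 × 1000 = 18.3 mL.

V_{base} = 18.3 mL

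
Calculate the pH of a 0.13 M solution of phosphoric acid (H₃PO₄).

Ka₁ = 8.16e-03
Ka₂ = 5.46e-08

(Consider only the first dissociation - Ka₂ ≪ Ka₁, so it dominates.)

First dissociation dominates. From Ka₁ = [H⁺][HA⁻]/[H₂A], x² + Ka₁·x − Ka₁·C = 0 with C = 0.13 M and Ka₁ = 8.16e-03. Solving: [H⁺] = (−Ka₁ + √(Ka₁² + 4·Ka₁·C)) / 2 = 2.8744e-02 M. pH = -log(2.8744e-02) = 1.54.

pH = 1.54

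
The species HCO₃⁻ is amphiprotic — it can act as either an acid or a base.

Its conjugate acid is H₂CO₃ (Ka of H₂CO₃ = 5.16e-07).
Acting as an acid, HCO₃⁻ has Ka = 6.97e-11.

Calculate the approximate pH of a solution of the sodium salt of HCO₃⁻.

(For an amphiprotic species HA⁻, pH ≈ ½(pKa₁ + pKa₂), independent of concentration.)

pKa₁ = -log(5.16e-07) = 6.29; pKa₂ = -log(6.97e-11) = 10.16. For an amphiprotic species, pH ≈ ½(pKa₁ + pKa₂) = ½(6.29 + 10.16) = 8.22.

pH = 8.22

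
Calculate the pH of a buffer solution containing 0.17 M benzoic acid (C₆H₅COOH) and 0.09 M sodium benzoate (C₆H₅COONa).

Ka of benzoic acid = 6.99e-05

pKa = -log(6.99e-05) = 4.16. pH = pKa + log([A⁻]/[HA]) = 4.16 + log(0.09/0.17)

pH = 3.88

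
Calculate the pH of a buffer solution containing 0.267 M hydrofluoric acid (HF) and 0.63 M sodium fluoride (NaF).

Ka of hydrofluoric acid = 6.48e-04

pKa = -log(6.48e-04) = 3.19. pH = pKa + log([A⁻]/[HA]) = 3.19 + log(0.63/0.267)

pH = 3.56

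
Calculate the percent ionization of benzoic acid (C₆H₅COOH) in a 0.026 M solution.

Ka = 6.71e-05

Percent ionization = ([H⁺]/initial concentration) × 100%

Using Ka equilibrium: x² + Ka×x - Ka×C = 0. Solving: [H⁺] = 1.2877e-03. Percent = (1.2877e-03/0.026) × 100

Percent ionization = 4.95%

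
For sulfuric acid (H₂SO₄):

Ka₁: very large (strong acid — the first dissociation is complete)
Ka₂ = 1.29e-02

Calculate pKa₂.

pKa₂ = -log(Ka₂) = -log(1.29e-02) = 1.89.

pK_{a2} = 1.89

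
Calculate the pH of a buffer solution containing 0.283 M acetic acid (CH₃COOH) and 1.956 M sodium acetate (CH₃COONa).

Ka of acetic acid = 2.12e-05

pKa = -log(2.12e-05) = 4.67. pH = pKa + log([A⁻]/[HA]) = 4.67 + log(1.956/0.283)

pH = 5.51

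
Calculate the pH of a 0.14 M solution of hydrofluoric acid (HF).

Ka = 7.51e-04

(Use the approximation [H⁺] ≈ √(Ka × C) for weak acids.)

[H⁺] = √(Ka × C) = √(7.51e-04 × 0.14) = 1.0254e-02. pH = -log(1.0254e-02)

pH = 1.99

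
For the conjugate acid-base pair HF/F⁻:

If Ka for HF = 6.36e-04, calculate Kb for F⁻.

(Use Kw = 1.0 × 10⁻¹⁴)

For a conjugate pair Ka × Kb = Kw, so Kb = Kw/Ka = 1.0 × 10⁻¹⁴ / 6.36e-04 = 1.57e-11.

K_b = 1.57e-11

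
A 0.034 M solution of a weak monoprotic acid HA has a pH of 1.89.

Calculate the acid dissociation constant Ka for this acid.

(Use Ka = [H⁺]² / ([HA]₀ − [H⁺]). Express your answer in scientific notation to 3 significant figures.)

[H⁺] = 10^(−pH) = 10^(−1.89) = 1.288e-02 M. For HA ⇌ H⁺ + A⁻, Ka = [H⁺][A⁻]/[HA] = [H⁺]² / ([HA]₀ − [H⁺]) = (1.288e-02)² / (0.034 − 1.288e-02) = 7.86e-03.

K_a = 7.86e-03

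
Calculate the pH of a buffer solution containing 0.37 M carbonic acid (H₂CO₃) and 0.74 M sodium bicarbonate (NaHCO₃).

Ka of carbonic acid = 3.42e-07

pKa = -log(3.42e-07) = 6.47. pH = pKa + log([A⁻]/[HA]) = 6.47 + log(0.74/0.37)

pH = 6.77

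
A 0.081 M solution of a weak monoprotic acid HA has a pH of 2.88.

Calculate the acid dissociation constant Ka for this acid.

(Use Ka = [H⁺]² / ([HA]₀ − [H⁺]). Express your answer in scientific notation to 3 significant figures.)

[H⁺] = 10^(−pH) = 10^(−2.88) = 1.318e-03 M. For HA ⇌ H⁺ + A⁻, Ka = [H⁺][A⁻]/[HA] = [H⁺]² / ([HA]₀ − [H⁺]) = (1.318e-03)² / (0.081 − 1.318e-03) = 2.18e-05.

K_a = 2.18e-05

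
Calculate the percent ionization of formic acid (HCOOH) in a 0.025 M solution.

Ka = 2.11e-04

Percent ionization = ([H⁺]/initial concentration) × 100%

Using Ka equilibrium: x² + Ka×x - Ka×C = 0. Solving: [H⁺] = 2.1937e-03. Percent = (2.1937e-03/0.025) × 100

Percent ionization = 8.77%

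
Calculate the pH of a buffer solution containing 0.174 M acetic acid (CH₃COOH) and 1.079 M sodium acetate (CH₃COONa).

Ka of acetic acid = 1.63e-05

pKa = -log(1.63e-05) = 4.79. pH = pKa + log([A⁻]/[HA]) = 4.79 + log(1.079/0.174)

pH = 5.58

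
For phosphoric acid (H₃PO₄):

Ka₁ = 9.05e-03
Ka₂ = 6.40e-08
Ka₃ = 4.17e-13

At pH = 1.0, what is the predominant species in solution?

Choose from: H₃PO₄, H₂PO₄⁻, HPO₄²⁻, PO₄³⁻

pKa₁ = 2.04, pKa₂ = 7.19, pKa₃ = 12.38. For a polyprotic acid the predominant species crosses at each pKa: below pKa_n the protonated form dominates, above it the deprotonated form does. At pH = 1.0, the predominant species is H₃PO₄.

H₃PO₄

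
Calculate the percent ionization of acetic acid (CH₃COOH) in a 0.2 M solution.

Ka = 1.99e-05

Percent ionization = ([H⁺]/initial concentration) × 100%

Using Ka equilibrium: x² + Ka×x - Ka×C = 0. Solving: [H⁺] = 1.9851e-03. Percent = (1.9851e-03/0.2) × 100

Percent ionization = 0.993%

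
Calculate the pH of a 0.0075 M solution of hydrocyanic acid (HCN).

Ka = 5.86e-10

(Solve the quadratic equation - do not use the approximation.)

x² + Ka×x - Ka×C = 0. Using quadratic formula: [H⁺] = 2.0961e-06

pH = 5.68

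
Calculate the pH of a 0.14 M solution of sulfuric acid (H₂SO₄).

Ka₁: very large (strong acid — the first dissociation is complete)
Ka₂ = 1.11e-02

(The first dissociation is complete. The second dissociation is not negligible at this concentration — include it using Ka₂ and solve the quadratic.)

First dissociation is complete: [H⁺]₀ = [HSO₄⁻]₀ = C = 0.14 M. Second dissociation HSO₄⁻ ⇌ H⁺ + SO₄²⁻: let x = [SO₄²⁻]. Ka₂ = (C + x)·x / (C − x) = 1.11e-02 → x² + (C + Ka₂)·x − Ka₂·C = 0 → x² + 0.15110·x − 1.554e-03 = 0. x = (−0.15110 + √(0.15110² + 4 × 1.554e-03)) / 2 = 9.6662e-03 M. [H⁺] = C + x = 0.14 + 9.6662e-03 = 1.4967e-01 M. pH = -log(1.4967e-01) = 0.82.

pH = 0.82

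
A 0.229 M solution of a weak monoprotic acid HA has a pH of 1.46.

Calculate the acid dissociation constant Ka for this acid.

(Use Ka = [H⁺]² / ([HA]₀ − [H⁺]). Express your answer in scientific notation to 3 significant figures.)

[H⁺] = 10^(−pH) = 10^(−1.46) = 3.467e-02 M. For HA ⇌ H⁺ + A⁻, Ka = [H⁺][A⁻]/[HA] = [H⁺]² / ([HA]₀ − [H⁺]) = (3.467e-02)² / (0.229 − 3.467e-02) = 6.19e-03.

K_a = 6.19e-03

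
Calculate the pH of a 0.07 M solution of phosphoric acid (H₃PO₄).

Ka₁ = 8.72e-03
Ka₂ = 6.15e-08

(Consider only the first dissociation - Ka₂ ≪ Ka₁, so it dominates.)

First dissociation dominates. From Ka₁ = [H⁺][HA⁻]/[H₂A], x² + Ka₁·x − Ka₁·C = 0 with C = 0.07 M and Ka₁ = 8.72e-03. Solving: [H⁺] = (−Ka₁ + √(Ka₁² + 4·Ka₁·C)) / 2 = 2.0728e-02 M. pH = -log(2.0728e-02) = 1.68.

pH = 1.68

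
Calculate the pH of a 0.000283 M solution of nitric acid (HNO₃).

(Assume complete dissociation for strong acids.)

[H⁺] = 0.000283 M for strong acid. pH = -log[H⁺] = -log(0.000283)

pH = 3.55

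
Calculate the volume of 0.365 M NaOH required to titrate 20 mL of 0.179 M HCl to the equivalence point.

At equivalence: moles acid = moles base. moles HCl = 0.179 × 20/1000 = 0.00358 mol. V_base = moles / 0.365 × 1000 = 9.8 mL.

V_{base} = 9.8 mL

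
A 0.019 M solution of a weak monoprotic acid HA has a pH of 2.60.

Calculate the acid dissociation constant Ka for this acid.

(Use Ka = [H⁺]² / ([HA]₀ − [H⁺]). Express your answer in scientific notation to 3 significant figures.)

[H⁺] = 10^(−pH) = 10^(−2.60) = 2.512e-03 M. For HA ⇌ H⁺ + A⁻, Ka = [H⁺][A⁻]/[HA] = [H⁺]² / ([HA]₀ − [H⁺]) = (2.512e-03)² / (0.019 − 2.512e-03) = 3.83e-04.

K_a = 3.83e-04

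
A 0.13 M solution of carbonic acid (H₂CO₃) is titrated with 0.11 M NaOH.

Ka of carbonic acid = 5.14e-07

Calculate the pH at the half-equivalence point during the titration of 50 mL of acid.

At half-equivalence [HA] = [A⁻], so Henderson-Hasselbalch gives pH = pKa = -log(5.14e-07) = 6.29.

pH = pKa = 6.29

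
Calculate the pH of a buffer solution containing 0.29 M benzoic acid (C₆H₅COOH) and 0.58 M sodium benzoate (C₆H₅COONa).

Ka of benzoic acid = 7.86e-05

pKa = -log(7.86e-05) = 4.10. pH = pKa + log([A⁻]/[HA]) = 4.10 + log(0.58/0.29)

pH = 4.41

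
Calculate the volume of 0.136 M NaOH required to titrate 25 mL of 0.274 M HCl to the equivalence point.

At equivalence: moles acid = moles base. moles HCl = 0.274 × 25/1000 = 0.00685 mol. V_base = moles / 0.136 × 1000 = 50.4 mL.

V_{base} = 50.4 mL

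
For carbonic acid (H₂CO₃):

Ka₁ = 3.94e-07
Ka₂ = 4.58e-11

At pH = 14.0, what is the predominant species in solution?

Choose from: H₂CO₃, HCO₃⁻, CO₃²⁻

pKa₁ = 6.40, pKa₂ = 10.34. For a polyprotic acid the predominant species crosses at each pKa: below pKa_n the protonated form dominates, above it the deprotonated form does. At pH = 14.0, the predominant species is CO₃²⁻.

CO₃²⁻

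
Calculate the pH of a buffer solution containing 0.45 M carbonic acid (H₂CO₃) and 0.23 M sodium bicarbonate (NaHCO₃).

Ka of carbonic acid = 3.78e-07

pKa = -log(3.78e-07) = 6.42. pH = pKa + log([A⁻]/[HA]) = 6.42 + log(0.23/0.45)

pH = 6.13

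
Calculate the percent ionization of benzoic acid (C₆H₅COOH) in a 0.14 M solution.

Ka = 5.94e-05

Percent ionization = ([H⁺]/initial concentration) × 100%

Using Ka equilibrium: x² + Ka×x - Ka×C = 0. Solving: [H⁺] = 2.8542e-03. Percent = (2.8542e-03/0.14) × 100

Percent ionization = 2.04%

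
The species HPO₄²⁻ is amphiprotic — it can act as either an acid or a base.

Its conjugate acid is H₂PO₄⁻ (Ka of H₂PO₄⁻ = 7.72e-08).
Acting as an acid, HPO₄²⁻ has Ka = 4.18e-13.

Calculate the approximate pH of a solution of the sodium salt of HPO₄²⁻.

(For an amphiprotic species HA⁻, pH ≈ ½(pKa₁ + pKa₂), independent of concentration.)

pKa₁ = -log(7.72e-08) = 7.11; pKa₂ = -log(4.18e-13) = 12.38. For an amphiprotic species, pH ≈ ½(pKa₁ + pKa₂) = ½(7.11 + 12.38) = 9.75.

pH = 9.75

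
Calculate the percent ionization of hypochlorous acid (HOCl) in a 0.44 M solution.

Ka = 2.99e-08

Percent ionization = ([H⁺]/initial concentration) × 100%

Using Ka equilibrium: x² + Ka×x - Ka×C = 0. Solving: [H⁺] = 1.1468e-04. Percent = (1.1468e-04/0.44) × 100

Percent ionization = 0.0261%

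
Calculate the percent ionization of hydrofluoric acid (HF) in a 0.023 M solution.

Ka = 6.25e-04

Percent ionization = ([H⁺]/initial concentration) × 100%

Using Ka equilibrium: x² + Ka×x - Ka×C = 0. Solving: [H⁺] = 3.4918e-03. Percent = (3.4918e-03/0.023) × 100

Percent ionization = 15.2%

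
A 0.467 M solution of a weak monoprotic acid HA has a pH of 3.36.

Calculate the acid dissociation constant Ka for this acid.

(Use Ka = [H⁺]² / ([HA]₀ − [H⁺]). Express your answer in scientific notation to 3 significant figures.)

[H⁺] = 10^(−pH) = 10^(−3.36) = 4.365e-04 M. For HA ⇌ H⁺ + A⁻, Ka = [H⁺][A⁻]/[HA] = [H⁺]² / ([HA]₀ − [H⁺]) = (4.365e-04)² / (0.467 − 4.365e-04) = 4.08e-07.

K_a = 4.08e-07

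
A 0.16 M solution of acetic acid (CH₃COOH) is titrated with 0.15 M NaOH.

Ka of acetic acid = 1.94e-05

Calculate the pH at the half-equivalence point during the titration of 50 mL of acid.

At half-equivalence [HA] = [A⁻], so Henderson-Hasselbalch gives pH = pKa = -log(1.94e-05) = 4.71.

pH = pKa = 4.71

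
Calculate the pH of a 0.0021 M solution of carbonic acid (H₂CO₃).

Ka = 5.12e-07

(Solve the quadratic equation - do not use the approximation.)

x² + Ka×x - Ka×C = 0. Using quadratic formula: [H⁺] = 3.2535e-05

pH = 4.49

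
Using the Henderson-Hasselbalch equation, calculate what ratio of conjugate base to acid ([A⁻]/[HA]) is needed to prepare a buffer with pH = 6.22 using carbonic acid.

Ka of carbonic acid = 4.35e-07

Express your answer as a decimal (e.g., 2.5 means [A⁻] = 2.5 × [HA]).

pKa = -log(4.35e-07) = 6.3615. pH = pKa + log([A⁻]/[HA]), so log([A⁻]/[HA]) = pH − pKa = 6.22 − 6.3615 = -0.1415. [A⁻]/[HA] = 10^(-0.1415) = 0.722

[A⁻]/[HA] = 0.722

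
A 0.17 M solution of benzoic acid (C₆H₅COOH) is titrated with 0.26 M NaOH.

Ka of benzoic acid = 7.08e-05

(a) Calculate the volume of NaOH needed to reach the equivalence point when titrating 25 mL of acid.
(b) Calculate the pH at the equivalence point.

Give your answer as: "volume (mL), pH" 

moles acid = 0.17 × 25/1000 = 0.00425 mol; V_base = moles/0.26 × 1000 = 16.3 mL. At equivalence only the conjugate base is present: [A⁻] = 0.00425/0.041 = 1.0279e-01 M. Kb = Kw/Ka = 1.41e-10; [OH⁻] = √(Kb × [A⁻]) = 3.8103e-06; pOH = 5.42; pH = 14 - pOH = 8.58.

V = 16.3 mL, pH = 8.58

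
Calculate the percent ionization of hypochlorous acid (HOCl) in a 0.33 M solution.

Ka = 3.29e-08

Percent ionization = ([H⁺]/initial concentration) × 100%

Using Ka equilibrium: x² + Ka×x - Ka×C = 0. Solving: [H⁺] = 1.0418e-04. Percent = (1.0418e-04/0.33) × 100

Percent ionization = 0.0316%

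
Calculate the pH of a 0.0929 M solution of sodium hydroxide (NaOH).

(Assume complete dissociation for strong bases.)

[OH⁻] = 0.0929 M for strong base. pOH = -log[OH⁻] = 1.03, pH = 14 - pOH

pH = 12.97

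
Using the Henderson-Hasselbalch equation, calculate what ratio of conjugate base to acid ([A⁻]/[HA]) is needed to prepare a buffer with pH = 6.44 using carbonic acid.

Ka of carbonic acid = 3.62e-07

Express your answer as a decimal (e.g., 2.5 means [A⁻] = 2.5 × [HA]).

pKa = -log(3.62e-07) = 6.4413. pH = pKa + log([A⁻]/[HA]), so log([A⁻]/[HA]) = pH − pKa = 6.44 − 6.4413 = -0.0013. [A⁻]/[HA] = 10^(-0.0013) = 0.997

[A⁻]/[HA] = 0.997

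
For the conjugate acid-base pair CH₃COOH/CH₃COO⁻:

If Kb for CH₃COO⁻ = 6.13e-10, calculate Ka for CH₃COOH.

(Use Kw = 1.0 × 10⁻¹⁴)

For a conjugate pair Ka × Kb = Kw, so Ka = Kw/Kb = 1.0 × 10⁻¹⁴ / 6.13e-10 = 1.63e-05.

K_a = 1.63e-05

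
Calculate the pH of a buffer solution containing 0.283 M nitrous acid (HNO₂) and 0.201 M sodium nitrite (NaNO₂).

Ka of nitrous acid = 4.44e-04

pKa = -log(4.44e-04) = 3.35. pH = pKa + log([A⁻]/[HA]) = 3.35 + log(0.201/0.283)

pH = 3.20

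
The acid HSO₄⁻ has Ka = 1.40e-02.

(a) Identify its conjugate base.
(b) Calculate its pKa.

(a) The conjugate base is formed by removing one H⁺ from HSO₄⁻, giving SO₄²⁻. (b) pKa = -log(Ka) = -log(1.40e-02) = 1.85.

Conjugate base: SO₄²⁻; pK_a = 1.85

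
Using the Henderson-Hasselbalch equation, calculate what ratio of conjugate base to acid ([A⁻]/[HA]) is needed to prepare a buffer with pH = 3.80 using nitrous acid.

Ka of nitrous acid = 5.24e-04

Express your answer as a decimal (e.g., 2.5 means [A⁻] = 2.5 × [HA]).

pKa = -log(5.24e-04) = 3.2807. pH = pKa + log([A⁻]/[HA]), so log([A⁻]/[HA]) = pH − pKa = 3.80 − 3.2807 = 0.5193. [A⁻]/[HA] = 10^(0.5193) = 3.31

[A⁻]/[HA] = 3.31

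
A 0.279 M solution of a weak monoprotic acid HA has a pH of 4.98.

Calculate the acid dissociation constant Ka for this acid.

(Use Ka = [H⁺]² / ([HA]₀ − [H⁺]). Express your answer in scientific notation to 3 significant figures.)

[H⁺] = 10^(−pH) = 10^(−4.98) = 1.047e-05 M. For HA ⇌ H⁺ + A⁻, Ka = [H⁺][A⁻]/[HA] = [H⁺]² / ([HA]₀ − [H⁺]) = (1.047e-05)² / (0.279 − 1.047e-05) = 3.93e-10.

K_a = 3.93e-10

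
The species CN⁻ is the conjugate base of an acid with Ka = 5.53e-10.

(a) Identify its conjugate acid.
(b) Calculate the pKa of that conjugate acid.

(a) The conjugate acid is formed by adding one H⁺ to CN⁻, giving HCN. (b) pKa = -log(Ka) = -log(5.53e-10) = 9.26.

Conjugate acid: HCN; pK_a = 9.26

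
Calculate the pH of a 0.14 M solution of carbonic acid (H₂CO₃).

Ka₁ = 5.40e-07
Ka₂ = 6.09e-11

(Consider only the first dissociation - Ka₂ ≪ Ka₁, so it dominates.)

First dissociation dominates. From Ka₁ = [H⁺][HA⁻]/[H₂A], x² + Ka₁·x − Ka₁·C = 0 with C = 0.14 M and Ka₁ = 5.40e-07. Solving: [H⁺] = (−Ka₁ + √(Ka₁² + 4·Ka₁·C)) / 2 = 2.7468e-04 M. pH = -log(2.7468e-04) = 3.56.

pH = 3.56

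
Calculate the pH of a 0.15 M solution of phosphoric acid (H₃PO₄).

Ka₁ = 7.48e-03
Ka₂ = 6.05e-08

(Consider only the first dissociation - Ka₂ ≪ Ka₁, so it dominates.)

First dissociation dominates. From Ka₁ = [H⁺][HA⁻]/[H₂A], x² + Ka₁·x − Ka₁·C = 0 with C = 0.15 M and Ka₁ = 7.48e-03. Solving: [H⁺] = (−Ka₁ + √(Ka₁² + 4·Ka₁·C)) / 2 = 2.9964e-02 M. pH = -log(2.9964e-02) = 1.52.

pH = 1.52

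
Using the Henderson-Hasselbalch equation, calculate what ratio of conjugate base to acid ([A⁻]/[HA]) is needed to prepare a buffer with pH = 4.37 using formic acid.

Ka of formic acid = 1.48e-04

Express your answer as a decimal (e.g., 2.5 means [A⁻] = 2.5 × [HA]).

pKa = -log(1.48e-04) = 3.8297. pH = pKa + log([A⁻]/[HA]), so log([A⁻]/[HA]) = pH − pKa = 4.37 − 3.8297 = 0.5403. [A⁻]/[HA] = 10^(0.5403) = 3.47

[A⁻]/[HA] = 3.47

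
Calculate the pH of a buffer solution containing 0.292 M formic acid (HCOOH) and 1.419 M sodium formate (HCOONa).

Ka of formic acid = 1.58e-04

pKa = -log(1.58e-04) = 3.80. pH = pKa + log([A⁻]/[HA]) = 3.80 + log(1.419/0.292)

pH = 4.49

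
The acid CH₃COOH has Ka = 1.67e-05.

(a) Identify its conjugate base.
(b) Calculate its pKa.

(a) The conjugate base is formed by removing one H⁺ from CH₃COOH, giving CH₃COO⁻. (b) pKa = -log(Ka) = -log(1.67e-05) = 4.78.

Conjugate base: CH₃COO⁻; pK_a = 4.78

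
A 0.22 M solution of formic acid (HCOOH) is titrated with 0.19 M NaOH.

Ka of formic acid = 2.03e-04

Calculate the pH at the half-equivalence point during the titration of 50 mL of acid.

At half-equivalence [HA] = [A⁻], so Henderson-Hasselbalch gives pH = pKa = -log(2.03e-04) = 3.69.

pH = pKa = 3.69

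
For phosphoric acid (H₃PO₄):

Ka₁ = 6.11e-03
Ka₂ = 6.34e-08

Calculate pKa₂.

pKa₂ = -log(Ka₂) = -log(6.34e-08) = 7.20.

pK_{a2} = 7.20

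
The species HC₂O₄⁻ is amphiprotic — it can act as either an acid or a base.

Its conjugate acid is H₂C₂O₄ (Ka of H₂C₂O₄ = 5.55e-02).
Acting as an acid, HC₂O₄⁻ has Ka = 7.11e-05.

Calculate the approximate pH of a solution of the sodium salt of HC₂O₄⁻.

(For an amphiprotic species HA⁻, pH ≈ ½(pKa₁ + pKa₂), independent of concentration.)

pKa₁ = -log(5.55e-02) = 1.26; pKa₂ = -log(7.11e-05) = 4.15. For an amphiprotic species, pH ≈ ½(pKa₁ + pKa₂) = ½(1.26 + 4.15) = 2.70.

pH = 2.70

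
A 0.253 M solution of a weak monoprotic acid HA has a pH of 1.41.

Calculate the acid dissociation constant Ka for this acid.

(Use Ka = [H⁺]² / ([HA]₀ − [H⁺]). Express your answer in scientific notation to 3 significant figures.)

[H⁺] = 10^(−pH) = 10^(−1.41) = 3.890e-02 M. For HA ⇌ H⁺ + A⁻, Ka = [H⁺][A⁻]/[HA] = [H⁺]² / ([HA]₀ − [H⁺]) = (3.890e-02)² / (0.253 − 3.890e-02) = 7.07e-03.

K_a = 7.07e-03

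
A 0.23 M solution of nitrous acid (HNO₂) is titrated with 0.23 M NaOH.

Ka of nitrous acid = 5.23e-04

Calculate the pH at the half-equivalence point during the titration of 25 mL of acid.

At half-equivalence [HA] = [A⁻], so Henderson-Hasselbalch gives pH = pKa = -log(5.23e-04) = 3.28.

pH = pKa = 3.28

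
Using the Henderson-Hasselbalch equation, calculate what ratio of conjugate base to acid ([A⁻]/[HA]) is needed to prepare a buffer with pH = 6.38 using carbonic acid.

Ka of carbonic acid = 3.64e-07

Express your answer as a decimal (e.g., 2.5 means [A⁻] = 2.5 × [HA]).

pKa = -log(3.64e-07) = 6.4389. pH = pKa + log([A⁻]/[HA]), so log([A⁻]/[HA]) = pH − pKa = 6.38 − 6.4389 = -0.0589. [A⁻]/[HA] = 10^(-0.0589) = 0.873

[A⁻]/[HA] = 0.873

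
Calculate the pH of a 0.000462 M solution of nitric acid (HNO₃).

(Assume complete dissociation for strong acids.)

[H⁺] = 0.000462 M for strong acid. pH = -log[H⁺] = -log(0.000462)

pH = 3.34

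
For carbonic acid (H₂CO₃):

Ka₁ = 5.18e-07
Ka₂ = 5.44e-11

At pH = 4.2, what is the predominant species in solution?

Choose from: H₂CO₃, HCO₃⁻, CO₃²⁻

pKa₁ = 6.29, pKa₂ = 10.26. For a polyprotic acid the predominant species crosses at each pKa: below pKa_n the protonated form dominates, above it the deprotonated form does. At pH = 4.2, the predominant species is H₂CO₃.

H₂CO₃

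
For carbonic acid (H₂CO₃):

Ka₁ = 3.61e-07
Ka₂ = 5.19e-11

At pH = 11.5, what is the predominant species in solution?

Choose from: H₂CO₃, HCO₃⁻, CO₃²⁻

pKa₁ = 6.44, pKa₂ = 10.28. For a polyprotic acid the predominant species crosses at each pKa: below pKa_n the protonated form dominates, above it the deprotonated form does. At pH = 11.5, the predominant species is CO₃²⁻.

CO₃²⁻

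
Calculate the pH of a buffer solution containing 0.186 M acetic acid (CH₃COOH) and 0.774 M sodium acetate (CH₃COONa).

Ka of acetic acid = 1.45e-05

pKa = -log(1.45e-05) = 4.84. pH = pKa + log([A⁻]/[HA]) = 4.84 + log(0.774/0.186)

pH = 5.46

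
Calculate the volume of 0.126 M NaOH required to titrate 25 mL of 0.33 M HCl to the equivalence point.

At equivalence: moles acid = moles base. moles HCl = 0.33 × 25/1000 = 0.00825 mol. V_base = moles / 0.126 × 1000 = 65.5 mL.

V_{base} = 65.5 mL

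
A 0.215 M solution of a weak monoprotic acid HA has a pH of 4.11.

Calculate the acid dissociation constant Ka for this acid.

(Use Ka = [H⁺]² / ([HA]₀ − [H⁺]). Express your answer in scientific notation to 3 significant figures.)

[H⁺] = 10^(−pH) = 10^(−4.11) = 7.762e-05 M. For HA ⇌ H⁺ + A⁻, Ka = [H⁺][A⁻]/[HA] = [H⁺]² / ([HA]₀ − [H⁺]) = (7.762e-05)² / (0.215 − 7.762e-05) = 2.80e-08.

K_a = 2.80e-08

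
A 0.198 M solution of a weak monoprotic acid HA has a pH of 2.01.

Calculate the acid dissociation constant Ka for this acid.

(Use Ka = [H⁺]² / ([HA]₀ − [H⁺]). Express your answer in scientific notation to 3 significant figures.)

[H⁺] = 10^(−pH) = 10^(−2.01) = 9.772e-03 M. For HA ⇌ H⁺ + A⁻, Ka = [H⁺][A⁻]/[HA] = [H⁺]² / ([HA]₀ − [H⁺]) = (9.772e-03)² / (0.198 − 9.772e-03) = 5.07e-04.

K_a = 5.07e-04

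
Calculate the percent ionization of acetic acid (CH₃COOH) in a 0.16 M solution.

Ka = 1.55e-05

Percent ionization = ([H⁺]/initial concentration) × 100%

Using Ka equilibrium: x² + Ka×x - Ka×C = 0. Solving: [H⁺] = 1.5671e-03. Percent = (1.5671e-03/0.16) × 100

Percent ionization = 0.979%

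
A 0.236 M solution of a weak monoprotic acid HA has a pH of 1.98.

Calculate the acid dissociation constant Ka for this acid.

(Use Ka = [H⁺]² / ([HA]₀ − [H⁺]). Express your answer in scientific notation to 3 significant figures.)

[H⁺] = 10^(−pH) = 10^(−1.98) = 1.047e-02 M. For HA ⇌ H⁺ + A⁻, Ka = [H⁺][A⁻]/[HA] = [H⁺]² / ([HA]₀ − [H⁺]) = (1.047e-02)² / (0.236 − 1.047e-02) = 4.86e-04.

K_a = 4.86e-04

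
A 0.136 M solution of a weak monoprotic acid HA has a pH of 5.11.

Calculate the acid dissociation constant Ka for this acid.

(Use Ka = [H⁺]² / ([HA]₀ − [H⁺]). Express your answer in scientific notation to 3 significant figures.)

[H⁺] = 10^(−pH) = 10^(−5.11) = 7.762e-06 M. For HA ⇌ H⁺ + A⁻, Ka = [H⁺][A⁻]/[HA] = [H⁺]² / ([HA]₀ − [H⁺]) = (7.762e-06)² / (0.136 − 7.762e-06) = 4.43e-10.

K_a = 4.43e-10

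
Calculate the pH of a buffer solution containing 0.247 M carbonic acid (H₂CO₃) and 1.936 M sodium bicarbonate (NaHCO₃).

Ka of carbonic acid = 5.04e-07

pKa = -log(5.04e-07) = 6.30. pH = pKa + log([A⁻]/[HA]) = 6.30 + log(1.936/0.247)

pH = 7.19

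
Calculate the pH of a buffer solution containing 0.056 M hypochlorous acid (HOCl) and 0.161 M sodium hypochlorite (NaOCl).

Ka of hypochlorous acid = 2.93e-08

pKa = -log(2.93e-08) = 7.53. pH = pKa + log([A⁻]/[HA]) = 7.53 + log(0.161/0.056)

pH = 7.99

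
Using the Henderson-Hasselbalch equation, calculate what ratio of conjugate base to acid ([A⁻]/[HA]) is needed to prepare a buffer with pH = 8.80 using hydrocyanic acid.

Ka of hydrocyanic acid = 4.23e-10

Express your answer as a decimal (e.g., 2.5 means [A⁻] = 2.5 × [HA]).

pKa = -log(4.23e-10) = 9.3737. pH = pKa + log([A⁻]/[HA]), so log([A⁻]/[HA]) = pH − pKa = 8.80 − 9.3737 = -0.5737. [A⁻]/[HA] = 10^(-0.5737) = 0.267

[A⁻]/[HA] = 0.267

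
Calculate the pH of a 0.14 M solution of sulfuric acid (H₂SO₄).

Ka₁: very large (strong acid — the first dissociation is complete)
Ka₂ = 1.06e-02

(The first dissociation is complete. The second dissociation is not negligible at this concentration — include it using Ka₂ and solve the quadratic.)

First dissociation is complete: [H⁺]₀ = [HSO₄⁻]₀ = C = 0.14 M. Second dissociation HSO₄⁻ ⇌ H⁺ + SO₄²⁻: let x = [SO₄²⁻]. Ka₂ = (C + x)·x / (C − x) = 1.06e-02 → x² + (C + Ka₂)·x − Ka₂·C = 0 → x² + 0.15060·x − 1.484e-03 = 0. x = (−0.15060 + √(0.15060² + 4 × 1.484e-03)) / 2 = 9.2819e-03 M. [H⁺] = C + x = 0.14 + 9.2819e-03 = 1.4928e-01 M. pH = -log(1.4928e-01) = 0.83.

pH = 0.83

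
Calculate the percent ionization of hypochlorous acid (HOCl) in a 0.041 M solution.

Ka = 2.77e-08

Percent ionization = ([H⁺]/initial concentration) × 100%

Using Ka equilibrium: x² + Ka×x - Ka×C = 0. Solving: [H⁺] = 3.3686e-05. Percent = (3.3686e-05/0.041) × 100

Percent ionization = 0.0822%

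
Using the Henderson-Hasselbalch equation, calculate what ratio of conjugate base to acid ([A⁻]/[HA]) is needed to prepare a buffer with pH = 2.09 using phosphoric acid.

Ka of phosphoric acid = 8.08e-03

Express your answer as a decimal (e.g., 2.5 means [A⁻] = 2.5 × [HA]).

pKa = -log(8.08e-03) = 2.0926. pH = pKa + log([A⁻]/[HA]), so log([A⁻]/[HA]) = pH − pKa = 2.09 − 2.0926 = -0.0026. [A⁻]/[HA] = 10^(-0.0026) = 0.994

[A⁻]/[HA] = 0.994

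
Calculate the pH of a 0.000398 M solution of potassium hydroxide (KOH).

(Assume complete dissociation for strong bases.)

[OH⁻] = 0.000398 M for strong base. pOH = -log[OH⁻] = 3.40, pH = 14 - pOH

pH = 10.60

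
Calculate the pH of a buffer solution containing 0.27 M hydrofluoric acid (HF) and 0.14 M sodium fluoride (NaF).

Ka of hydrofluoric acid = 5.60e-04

pKa = -log(5.60e-04) = 3.25. pH = pKa + log([A⁻]/[HA]) = 3.25 + log(0.14/0.27)

pH = 2.97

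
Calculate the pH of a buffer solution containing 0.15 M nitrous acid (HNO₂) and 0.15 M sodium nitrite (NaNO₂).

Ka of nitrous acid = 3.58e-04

pKa = -log(3.58e-04) = 3.45. pH = pKa + log([A⁻]/[HA]) = 3.45 + log(0.15/0.15)

pH = 3.45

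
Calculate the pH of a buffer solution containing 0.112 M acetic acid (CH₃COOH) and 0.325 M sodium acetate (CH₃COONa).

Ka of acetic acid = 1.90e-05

pKa = -log(1.90e-05) = 4.72. pH = pKa + log([A⁻]/[HA]) = 4.72 + log(0.325/0.112)

pH = 5.18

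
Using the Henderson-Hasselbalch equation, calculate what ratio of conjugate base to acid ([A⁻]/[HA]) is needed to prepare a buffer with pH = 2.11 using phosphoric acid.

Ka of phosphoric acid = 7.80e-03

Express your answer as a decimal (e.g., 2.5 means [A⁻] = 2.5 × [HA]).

pKa = -log(7.80e-03) = 2.1079. pH = pKa + log([A⁻]/[HA]), so log([A⁻]/[HA]) = pH − pKa = 2.11 − 2.1079 = 0.0021. [A⁻]/[HA] = 10^(0.0021) = 1.00

[A⁻]/[HA] = 1.00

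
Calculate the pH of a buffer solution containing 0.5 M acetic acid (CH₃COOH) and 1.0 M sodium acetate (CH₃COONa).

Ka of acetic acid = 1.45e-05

pKa = -log(1.45e-05) = 4.84. pH = pKa + log([A⁻]/[HA]) = 4.84 + log(1.0/0.5)

pH = 5.14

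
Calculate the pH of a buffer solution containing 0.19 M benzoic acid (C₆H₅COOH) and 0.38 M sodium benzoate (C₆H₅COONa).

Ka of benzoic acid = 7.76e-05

pKa = -log(7.76e-05) = 4.11. pH = pKa + log([A⁻]/[HA]) = 4.11 + log(0.38/0.19)

pH = 4.41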